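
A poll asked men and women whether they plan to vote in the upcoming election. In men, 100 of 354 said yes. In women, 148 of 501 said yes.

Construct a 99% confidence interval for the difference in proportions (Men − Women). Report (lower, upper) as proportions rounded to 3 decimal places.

p̂₁ = 100/354 = 0.2825 and p̂₂ = 148/501 = 0.2954.
SE₁ = √(p̂₁(1−p̂₁)/n₁) = √(0.2825·0.7175/354) = 0.02393; SE₂ = √(0.2954·0.7046/501) = 0.02038.
Independent samples: SE of the difference = √(SE₁² + SE₂²) = √(0.0005726449 + 0.0004153444) = 0.03143.
z* for 99% confidence is 2.576, so the margin of error is 2.576 × 0.03143 = 0.08096.
Point estimate p̂₁ − p̂₂ = 0.2825 − 0.2954 = -0.0129.
-0.0129 ± 0.08096 → (-0.094, 0.068).

(-0.094, 0.068)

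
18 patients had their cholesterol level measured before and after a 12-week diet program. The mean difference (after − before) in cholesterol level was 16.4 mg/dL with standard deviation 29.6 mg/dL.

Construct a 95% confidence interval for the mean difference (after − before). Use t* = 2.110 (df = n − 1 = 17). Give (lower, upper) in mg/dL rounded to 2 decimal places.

(1.68, 31.12)

This is a matched-pairs design, so SE = s_d/√n = 29.6/√18 = 6.9768.
Margin = 2.110 × 6.9768 = 14.7210; the interval is 16.4 ± 14.7210 = (1.68, 31.12).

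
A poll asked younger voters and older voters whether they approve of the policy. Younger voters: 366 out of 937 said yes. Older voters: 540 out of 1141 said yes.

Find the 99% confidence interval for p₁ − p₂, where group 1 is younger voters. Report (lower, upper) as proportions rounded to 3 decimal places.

(-0.139, -0.027)

First, p̂₁ = 366/937 = 0.3906; p̂₂ = 540/1141 = 0.4733.
The two standard errors are √(0.3906×0.6094/937) = 0.01594 and √(0.4733×0.5267/1141) = 0.01478.
Because the samples are independent, SE_diff = √(0.01594² + 0.01478²) = 0.02174.
Using z* = 2.576 for 99%, ME = 2.576 × 0.02174 = 0.05600.
p̂₁ − p̂₂ = -0.0827; interval -0.0827 ± 0.05600 gives (-0.139, -0.027).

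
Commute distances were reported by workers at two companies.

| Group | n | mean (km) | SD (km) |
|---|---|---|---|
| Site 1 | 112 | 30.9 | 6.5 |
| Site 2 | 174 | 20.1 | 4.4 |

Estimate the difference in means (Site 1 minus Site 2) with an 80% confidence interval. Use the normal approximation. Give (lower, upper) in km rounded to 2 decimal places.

Standard errors of each mean: 6.5/√112 = 0.6142 and 4.4/√174 = 0.3336.
SE(x̄₁ − x̄₂) = √(0.6142² + 0.3336²) = 0.6989 for independent samples with unequal variances.
With z* = 1.282, the margin is 1.282 × 0.6989 = 0.8960.
x̄₁ − x̄₂ = 30.9 − 20.1 = 10.8000; the interval is 10.8000 ± 0.8960 = (9.90, 11.70).

(9.90, 11.70)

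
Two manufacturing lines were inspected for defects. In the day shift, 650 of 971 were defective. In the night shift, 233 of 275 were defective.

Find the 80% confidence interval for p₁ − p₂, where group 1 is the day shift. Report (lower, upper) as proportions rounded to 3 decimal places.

(-0.212, -0.144)

First, p̂₁ = 650/971 = 0.6694; p̂₂ = 233/275 = 0.8473.
The two standard errors are √(0.6694×0.3306/971) = 0.01510 and √(0.8473×0.1527/275) = 0.02169.
Because the samples are independent, SE_diff = √(0.01510² + 0.02169²) = 0.02643.
Using z* = 1.282 for 80%, ME = 1.282 × 0.02643 = 0.03388.
p̂₁ − p̂₂ = -0.1779; interval -0.1779 ± 0.03388 gives (-0.212, -0.144).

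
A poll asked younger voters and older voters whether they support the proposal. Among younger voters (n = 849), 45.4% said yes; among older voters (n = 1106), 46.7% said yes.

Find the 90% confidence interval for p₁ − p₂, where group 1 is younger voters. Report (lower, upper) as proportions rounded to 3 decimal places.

(-0.050, 0.024)

SE₁ = √(p̂₁(1−p̂₁)/n₁) = √(0.4540·0.5460/849) = 0.01709; SE₂ = √(0.4670·0.5330/1106) = 0.01500.
Independent samples: SE of the difference = √(SE₁² + SE₂²) = √(0.0002920681 + 0.000225) = 0.02274.
z* for 90% confidence is 1.645, so the margin of error is 1.645 × 0.02274 = 0.03741.
Point estimate p̂₁ − p̂₂ = 0.4540 − 0.4670 = -0.0130.
-0.0130 ± 0.03741 → (-0.050, 0.024).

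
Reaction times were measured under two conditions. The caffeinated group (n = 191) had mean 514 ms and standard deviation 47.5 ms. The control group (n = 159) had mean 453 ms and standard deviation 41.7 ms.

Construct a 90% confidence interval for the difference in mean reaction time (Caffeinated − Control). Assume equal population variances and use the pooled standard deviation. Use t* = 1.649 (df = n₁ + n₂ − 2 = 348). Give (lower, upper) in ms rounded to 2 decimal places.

(53.04, 68.96)

Pooled variance s_p² = [190·47.5² + 158·41.7²] / (191+159−2) = 2021.3567, so s_p = 44.9595.
SE_diff = s_p·√(1/n₁ + 1/n₂) = 44.9595·√(1/191 + 1/159) = 4.8266.
t* = 1.649; margin = 1.649 × 4.8266 = 7.9591.
Difference = 514 − 453 = 61.0000.
61.0000 ± 7.9591 → (53.04, 68.96).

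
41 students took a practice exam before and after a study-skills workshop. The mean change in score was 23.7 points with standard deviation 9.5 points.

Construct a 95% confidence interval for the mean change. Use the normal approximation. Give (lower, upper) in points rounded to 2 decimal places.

Paired design: SE = s_d/√n = 9.5/√41 = 1.4837.
z* = 1.960; margin of error = 1.960 × 1.4837 = 2.9081.
23.7 ± 2.9081 → (20.79, 26.61).

(20.79, 26.61)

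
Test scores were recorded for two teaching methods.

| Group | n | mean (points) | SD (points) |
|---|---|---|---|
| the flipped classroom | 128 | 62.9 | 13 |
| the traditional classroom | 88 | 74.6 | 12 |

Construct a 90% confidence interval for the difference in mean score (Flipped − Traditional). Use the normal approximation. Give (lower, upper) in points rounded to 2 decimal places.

SE₁ = s₁/√n₁ = 13/√128 = 1.1490; SE₂ = 12/√88 = 1.2792.
Independent samples, unequal variances: SE_diff = √(SE₁² + SE₂²) = √(1.320201 + 1.63635264) = 1.7195.
z* = 1.645, so margin of error = 1.645 × 1.7195 = 2.8286.
Difference in means = 62.9 − 74.6 = -11.7000.
-11.7000 ± 2.8286 → (-14.53, -8.87).

(-14.53, -8.87)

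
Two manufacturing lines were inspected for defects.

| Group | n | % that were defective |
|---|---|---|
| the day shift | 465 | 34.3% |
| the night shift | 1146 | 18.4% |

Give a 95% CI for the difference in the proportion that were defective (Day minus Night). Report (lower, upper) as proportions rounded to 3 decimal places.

The two standard errors are √(0.3430×0.6570/465) = 0.02201 and √(0.1840×0.8160/1146) = 0.01145.
Because the samples are independent, SE_diff = √(0.02201² + 0.01145²) = 0.02481.
Using z* = 1.960 for 95%, ME = 1.960 × 0.02481 = 0.04863.
p̂₁ − p̂₂ = 0.1590; interval 0.1590 ± 0.04863 gives (0.110, 0.208).

(0.110, 0.208)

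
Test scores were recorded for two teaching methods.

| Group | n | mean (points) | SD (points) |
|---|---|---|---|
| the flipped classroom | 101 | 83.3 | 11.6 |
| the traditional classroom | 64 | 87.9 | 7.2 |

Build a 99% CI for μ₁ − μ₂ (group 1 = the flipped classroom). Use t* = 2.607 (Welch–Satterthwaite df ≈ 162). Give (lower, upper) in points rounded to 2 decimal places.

(-8.42, -0.78)

Standard errors of each mean: 11.6/√101 = 1.1542 and 7.2/√64 = 0.9000.
SE(x̄₁ − x̄₂) = √(1.1542² + 0.9000²) = 1.4636 for independent samples with unequal variances.
With t* = 2.607, the margin is 2.607 × 1.4636 = 3.8156.
x̄₁ − x̄₂ = 83.3 − 87.9 = -4.6000; the interval is -4.6000 ± 3.8156 = (-8.42, -0.78).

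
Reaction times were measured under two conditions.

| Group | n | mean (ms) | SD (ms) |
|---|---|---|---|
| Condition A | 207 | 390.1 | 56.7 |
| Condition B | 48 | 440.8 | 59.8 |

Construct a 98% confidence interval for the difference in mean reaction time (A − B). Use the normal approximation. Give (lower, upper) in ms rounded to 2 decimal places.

(-72.77, -28.63)

Per-group SEs: s₁/√n₁ = 56.7/√207 = 3.9409, s₂/√n₂ = 59.8/√48 = 8.6314.
Unpooled SE of the difference: √(15.53069281 + 74.50106596) = 9.4885.
Margin of error = z* · SE = 2.326 × 9.4885 = 22.0703.
x̄₁ − x̄₂ = 390.1 − 440.8 = -50.7000.
CI: -50.7000 ± 22.0703 = (-72.77, -28.63).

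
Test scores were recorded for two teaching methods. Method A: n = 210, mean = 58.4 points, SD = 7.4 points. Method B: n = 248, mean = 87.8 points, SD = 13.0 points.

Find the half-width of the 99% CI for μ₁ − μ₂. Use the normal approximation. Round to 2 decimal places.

Per-group SEs: s₁/√n₁ = 7.4/√210 = 0.5106, s₂/√n₂ = 13.0/√248 = 0.8255.
Unpooled SE of the difference: √(0.26071236 + 0.68145025) = 0.9707.
Margin of error = z* · SE = 2.576 × 0.9707 = 2.5005.

2.50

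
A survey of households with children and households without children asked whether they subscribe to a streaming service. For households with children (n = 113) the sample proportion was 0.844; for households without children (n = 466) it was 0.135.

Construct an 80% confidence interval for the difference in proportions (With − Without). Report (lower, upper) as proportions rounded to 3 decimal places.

Each SE is √(p̂(1−p̂)/n): √(0.8440·0.1560/113) = 0.03413 and √(0.1350·0.8650/466) = 0.01583.
SE(p̂₁ − p̂₂) = √(SE₁² + SE₂²) = √(0.0011648569 + 0.0002505889) = 0.03762, since the two samples are independent.
At 80% confidence z* = 1.282; margin = 1.282 × 0.03762 = 0.04823.
The difference is 0.8440 − 0.1350 = 0.7090, so the interval is 0.7090 ± 0.04823 = (0.661, 0.757).

(0.661, 0.757)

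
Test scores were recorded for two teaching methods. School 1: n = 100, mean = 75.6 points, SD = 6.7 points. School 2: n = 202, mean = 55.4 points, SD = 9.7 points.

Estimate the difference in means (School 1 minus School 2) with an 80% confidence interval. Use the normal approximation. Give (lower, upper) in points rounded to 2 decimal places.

Per-group SEs: s₁/√n₁ = 6.7/√100 = 0.6700, s₂/√n₂ = 9.7/√202 = 0.6825.
Unpooled SE of the difference: √(0.4489 + 0.46580625) = 0.9564.
Margin of error = z* · SE = 1.282 × 0.9564 = 1.2261.
x̄₁ − x̄₂ = 75.6 − 55.4 = 20.2000.
CI: 20.2000 ± 1.2261 = (18.97, 21.43).

(18.97, 21.43)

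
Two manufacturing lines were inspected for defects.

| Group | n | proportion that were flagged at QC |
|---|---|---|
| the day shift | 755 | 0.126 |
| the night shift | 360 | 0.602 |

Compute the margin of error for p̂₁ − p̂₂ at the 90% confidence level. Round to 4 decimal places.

SE₁ = √(p̂₁(1−p̂₁)/n₁) = √(0.1260·0.8740/755) = 0.01208; SE₂ = √(0.6020·0.3980/360) = 0.02580.
Independent samples: SE of the difference = √(SE₁² + SE₂²) = √(0.0001459264 + 0.00066564) = 0.02849.
z* for 90% confidence is 1.645, so the margin of error is 1.645 × 0.02849 = 0.04687.

0.0469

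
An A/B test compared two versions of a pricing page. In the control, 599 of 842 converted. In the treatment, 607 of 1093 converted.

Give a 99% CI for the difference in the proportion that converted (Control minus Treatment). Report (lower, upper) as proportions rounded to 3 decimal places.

(0.100, 0.212)

Sample proportions: 599/842 = 0.7114, 607/1093 = 0.5554.
Each SE is √(p̂(1−p̂)/n): √(0.7114·0.2886/842) = 0.01562 and √(0.5554·0.4446/1093) = 0.01503.
SE(p̂₁ − p̂₂) = √(SE₁² + SE₂²) = √(0.0002439844 + 0.0002259009) = 0.02168, since the two samples are independent.
At 99% confidence z* = 2.576; margin = 2.576 × 0.02168 = 0.05585.
The difference is 0.7114 − 0.5554 = 0.1560, so the interval is 0.1560 ± 0.05585 = (0.100, 0.212).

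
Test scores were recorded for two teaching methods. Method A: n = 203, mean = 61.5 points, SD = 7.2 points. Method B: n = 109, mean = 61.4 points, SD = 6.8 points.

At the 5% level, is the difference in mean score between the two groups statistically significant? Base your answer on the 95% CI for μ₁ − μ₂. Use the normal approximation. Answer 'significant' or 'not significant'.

not significant

Per-group SEs: s₁/√n₁ = 7.2/√203 = 0.5053, s₂/√n₂ = 6.8/√109 = 0.6513.
Unpooled SE of the difference: √(0.25532809 + 0.42419169) = 0.8243.
Margin of error = z* · SE = 1.960 × 0.8243 = 1.6156.
x̄₁ − x̄₂ = 61.5 − 61.4 = 0.1000.
CI: 0.1000 ± 1.6156 = (-1.5156, 1.7156).
The interval (-1.5156, 1.7156) contains 0, so the difference is not significant.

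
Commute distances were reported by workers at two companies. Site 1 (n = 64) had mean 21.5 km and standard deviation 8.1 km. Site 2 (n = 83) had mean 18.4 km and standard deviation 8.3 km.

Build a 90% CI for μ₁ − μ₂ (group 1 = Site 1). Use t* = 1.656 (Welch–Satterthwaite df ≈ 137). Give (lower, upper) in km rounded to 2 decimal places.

SE₁ = s₁/√n₁ = 8.1/√64 = 1.0125; SE₂ = 8.3/√83 = 0.9110.
Independent samples, unequal variances: SE_diff = √(SE₁² + SE₂²) = √(1.02515625 + 0.829921) = 1.3620.
t* = 1.656, so margin of error = 1.656 × 1.3620 = 2.2555.
Difference in means = 21.5 − 18.4 = 3.1000.
3.1000 ± 2.2555 → (0.84, 5.36).

(0.84, 5.36)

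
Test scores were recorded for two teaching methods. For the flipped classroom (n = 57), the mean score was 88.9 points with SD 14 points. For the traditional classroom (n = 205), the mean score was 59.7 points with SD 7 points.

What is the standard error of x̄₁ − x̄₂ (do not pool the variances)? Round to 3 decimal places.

1.918

Per-group SEs: s₁/√n₁ = 14/√57 = 1.8543, s₂/√n₂ = 7/√205 = 0.4889.
Unpooled SE of the difference: √(3.43842849 + 0.23902321) = 1.9177.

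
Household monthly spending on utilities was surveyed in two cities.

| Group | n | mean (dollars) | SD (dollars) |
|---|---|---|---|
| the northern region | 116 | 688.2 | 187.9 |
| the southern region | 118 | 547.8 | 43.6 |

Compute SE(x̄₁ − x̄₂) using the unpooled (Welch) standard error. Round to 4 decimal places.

17.9018

Standard errors of each mean: 187.9/√116 = 17.4461 and 43.6/√118 = 4.0137.
SE(x̄₁ − x̄₂) = √(17.4461² + 4.0137²) = 17.9018 for independent samples with unequal variances.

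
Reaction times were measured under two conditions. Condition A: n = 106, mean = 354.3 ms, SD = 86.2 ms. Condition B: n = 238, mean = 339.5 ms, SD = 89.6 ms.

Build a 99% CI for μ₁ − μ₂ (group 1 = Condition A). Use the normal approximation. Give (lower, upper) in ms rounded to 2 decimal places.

(-11.45, 41.05)

SE₁ = s₁/√n₁ = 86.2/√106 = 8.3725; SE₂ = 89.6/√238 = 5.8079.
Independent samples, unequal variances: SE_diff = √(SE₁² + SE₂²) = √(70.09875625 + 33.73170241) = 10.1897.
z* = 2.576, so margin of error = 2.576 × 10.1897 = 26.2487.
Difference in means = 354.3 − 339.5 = 14.8000.
14.8000 ± 26.2487 → (-11.45, 41.05).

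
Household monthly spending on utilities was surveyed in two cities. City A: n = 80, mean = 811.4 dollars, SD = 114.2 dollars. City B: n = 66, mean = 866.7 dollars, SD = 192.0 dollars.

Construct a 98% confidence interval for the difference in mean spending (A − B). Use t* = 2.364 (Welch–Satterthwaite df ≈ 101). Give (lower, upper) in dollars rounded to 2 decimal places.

(-118.80, 8.20)

Per-group SEs: s₁/√n₁ = 114.2/√80 = 12.7679, s₂/√n₂ = 192.0/√66 = 23.6336.
Unpooled SE of the difference: √(163.01927041 + 558.54704896) = 26.8620.
Margin of error = t* · SE = 2.364 × 26.8620 = 63.5018.
x̄₁ − x̄₂ = 811.4 − 866.7 = -55.3000.
CI: -55.3000 ± 63.5018 = (-118.80, 8.20).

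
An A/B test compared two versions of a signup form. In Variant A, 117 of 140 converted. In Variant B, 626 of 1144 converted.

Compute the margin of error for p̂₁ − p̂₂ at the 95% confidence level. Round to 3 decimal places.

0.068

Sample proportions: 117/140 = 0.8357, 626/1144 = 0.5472.
Each SE is √(p̂(1−p̂)/n): √(0.8357·0.1643/140) = 0.03132 and √(0.5472·0.4528/1144) = 0.01472.
SE(p̂₁ − p̂₂) = √(SE₁² + SE₂²) = √(0.0009809424 + 0.0002166784) = 0.03461, since the two samples are independent.
At 95% confidence z* = 1.960; margin = 1.960 × 0.03461 = 0.06784.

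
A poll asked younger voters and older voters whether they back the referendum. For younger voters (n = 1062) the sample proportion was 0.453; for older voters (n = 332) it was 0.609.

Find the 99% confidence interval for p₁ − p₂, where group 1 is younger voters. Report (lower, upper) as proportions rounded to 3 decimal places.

Each SE is √(p̂(1−p̂)/n): √(0.4530·0.5470/1062) = 0.01527 and √(0.6090·0.3910/332) = 0.02678.
SE(p̂₁ − p̂₂) = √(SE₁² + SE₂²) = √(0.0002331729 + 0.0007171684) = 0.03083, since the two samples are independent.
At 99% confidence z* = 2.576; margin = 2.576 × 0.03083 = 0.07942.
The difference is 0.4530 − 0.6090 = -0.1560, so the interval is -0.1560 ± 0.07942 = (-0.235, -0.077).

(-0.235, -0.077)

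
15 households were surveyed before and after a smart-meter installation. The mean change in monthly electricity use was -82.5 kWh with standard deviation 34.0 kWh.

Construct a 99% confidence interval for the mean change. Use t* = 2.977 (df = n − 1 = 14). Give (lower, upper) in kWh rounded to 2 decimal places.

This is a matched-pairs design, so SE = s_d/√n = 34.0/√15 = 8.7788.
Margin = 2.977 × 8.7788 = 26.1345; the interval is -82.5 ± 26.1345 = (-108.63, -56.37).

(-108.63, -56.37)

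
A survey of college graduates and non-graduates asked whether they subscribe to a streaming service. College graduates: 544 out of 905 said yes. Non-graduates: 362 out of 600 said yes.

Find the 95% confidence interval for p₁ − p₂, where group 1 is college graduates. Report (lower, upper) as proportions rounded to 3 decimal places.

Sample proportions: 544/905 = 0.6011, 362/600 = 0.6033.
Each SE is √(p̂(1−p̂)/n): √(0.6011·0.3989/905) = 0.01628 and √(0.6033·0.3967/600) = 0.01997.
SE(p̂₁ − p̂₂) = √(SE₁² + SE₂²) = √(0.0002650384 + 0.0003988009) = 0.02577, since the two samples are independent.
At 95% confidence z* = 1.960; margin = 1.960 × 0.02577 = 0.05051.
The difference is 0.6011 − 0.6033 = -0.0022, so the interval is -0.0022 ± 0.05051 = (-0.053, 0.048).

(-0.053, 0.048)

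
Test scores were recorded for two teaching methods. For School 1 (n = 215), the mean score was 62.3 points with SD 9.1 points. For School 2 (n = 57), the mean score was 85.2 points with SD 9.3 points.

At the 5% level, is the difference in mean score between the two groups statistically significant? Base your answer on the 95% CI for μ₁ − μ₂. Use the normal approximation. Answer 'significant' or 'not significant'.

Per-group SEs: s₁/√n₁ = 9.1/√215 = 0.6206, s₂/√n₂ = 9.3/√57 = 1.2318.
Unpooled SE of the difference: √(0.38514436 + 1.51733124) = 1.3793.
Margin of error = z* · SE = 1.960 × 1.3793 = 2.7034.
x̄₁ − x̄₂ = 62.3 − 85.2 = -22.9000.
CI: -22.9000 ± 2.7034 = (-25.6034, -20.1966).
The interval (-25.6034, -20.1966) does not contain 0, so the difference is significant.

significant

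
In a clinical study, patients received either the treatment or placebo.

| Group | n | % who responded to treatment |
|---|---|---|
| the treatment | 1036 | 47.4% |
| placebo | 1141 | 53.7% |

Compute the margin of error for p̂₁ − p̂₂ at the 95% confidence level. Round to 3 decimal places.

0.042

SE₁ = √(p̂₁(1−p̂₁)/n₁) = √(0.4740·0.5260/1036) = 0.01551; SE₂ = √(0.5370·0.4630/1141) = 0.01476.
Independent samples: SE of the difference = √(SE₁² + SE₂²) = √(0.0002405601 + 0.0002178576) = 0.02141.
z* for 95% confidence is 1.960, so the margin of error is 1.960 × 0.02141 = 0.04196.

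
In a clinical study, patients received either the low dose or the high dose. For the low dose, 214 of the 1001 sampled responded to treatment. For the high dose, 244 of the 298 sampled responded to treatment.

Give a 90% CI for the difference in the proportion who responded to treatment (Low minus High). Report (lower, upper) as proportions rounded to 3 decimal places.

(-0.647, -0.563)

Sample proportions: 214/1001 = 0.2138, 244/298 = 0.8188.
Each SE is √(p̂(1−p̂)/n): √(0.2138·0.7862/1001) = 0.01296 and √(0.8188·0.1812/298) = 0.02231.
SE(p̂₁ − p̂₂) = √(SE₁² + SE₂²) = √(0.0001679616 + 0.0004977361) = 0.02580, since the two samples are independent.
At 90% confidence z* = 1.645; margin = 1.645 × 0.02580 = 0.04244.
The difference is 0.2138 − 0.8188 = -0.6050, so the interval is -0.6050 ± 0.04244 = (-0.647, -0.563).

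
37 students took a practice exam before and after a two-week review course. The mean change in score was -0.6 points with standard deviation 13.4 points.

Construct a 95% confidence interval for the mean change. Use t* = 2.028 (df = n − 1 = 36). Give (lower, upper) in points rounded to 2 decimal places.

This is a matched-pairs design, so SE = s_d/√n = 13.4/√37 = 2.2029.
Margin = 2.028 × 2.2029 = 4.4675; the interval is -0.6 ± 4.4675 = (-5.07, 3.87).

(-5.07, 3.87)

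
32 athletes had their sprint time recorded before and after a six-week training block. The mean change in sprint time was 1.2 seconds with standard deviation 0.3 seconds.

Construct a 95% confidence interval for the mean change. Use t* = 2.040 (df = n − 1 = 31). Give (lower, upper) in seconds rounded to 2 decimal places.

(1.09, 1.31)

This is a matched-pairs design, so SE = s_d/√n = 0.3/√32 = 0.0530.
Margin = 2.040 × 0.0530 = 0.1081; the interval is 1.2 ± 0.1081 = (1.09, 1.31).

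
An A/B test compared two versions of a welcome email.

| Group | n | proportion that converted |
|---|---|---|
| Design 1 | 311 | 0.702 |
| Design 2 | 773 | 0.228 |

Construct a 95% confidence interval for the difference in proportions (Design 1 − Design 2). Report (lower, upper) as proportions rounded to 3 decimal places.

SE₁ = √(p̂₁(1−p̂₁)/n₁) = √(0.7020·0.2980/311) = 0.02594; SE₂ = √(0.2280·0.7720/773) = 0.01509.
Independent samples: SE of the difference = √(SE₁² + SE₂²) = √(0.0006728836 + 0.0002277081) = 0.03001.
z* for 95% confidence is 1.960, so the margin of error is 1.960 × 0.03001 = 0.05882.
Point estimate p̂₁ − p̂₂ = 0.7020 − 0.2280 = 0.4740.
0.4740 ± 0.05882 → (0.415, 0.533).

(0.415, 0.533)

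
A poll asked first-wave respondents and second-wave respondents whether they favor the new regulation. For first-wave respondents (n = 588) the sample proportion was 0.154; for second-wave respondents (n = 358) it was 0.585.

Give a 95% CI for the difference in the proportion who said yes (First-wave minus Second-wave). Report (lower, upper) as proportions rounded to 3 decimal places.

(-0.490, -0.372)

Each SE is √(p̂(1−p̂)/n): √(0.1540·0.8460/588) = 0.01489 and √(0.5850·0.4150/358) = 0.02604.
SE(p̂₁ − p̂₂) = √(SE₁² + SE₂²) = √(0.0002217121 + 0.0006780816) = 0.03000, since the two samples are independent.
At 95% confidence z* = 1.960; margin = 1.960 × 0.03000 = 0.05880.
The difference is 0.1540 − 0.5850 = -0.4310, so the interval is -0.4310 ± 0.05880 = (-0.490, -0.372).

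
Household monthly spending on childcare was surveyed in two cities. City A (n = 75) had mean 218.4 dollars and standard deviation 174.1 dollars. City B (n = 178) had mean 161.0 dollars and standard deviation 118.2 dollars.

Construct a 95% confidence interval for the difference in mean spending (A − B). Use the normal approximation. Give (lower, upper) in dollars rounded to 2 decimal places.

SE₁ = s₁/√n₁ = 174.1/√75 = 20.1033; SE₂ = 118.2/√178 = 8.8595.
Independent samples, unequal variances: SE_diff = √(SE₁² + SE₂²) = √(404.14267089 + 78.49074025) = 21.9689.
z* = 1.960, so margin of error = 1.960 × 21.9689 = 43.0590.
Difference in means = 218.4 − 161.0 = 57.4000.
57.4000 ± 43.0590 → (14.34, 100.46).

(14.34, 100.46)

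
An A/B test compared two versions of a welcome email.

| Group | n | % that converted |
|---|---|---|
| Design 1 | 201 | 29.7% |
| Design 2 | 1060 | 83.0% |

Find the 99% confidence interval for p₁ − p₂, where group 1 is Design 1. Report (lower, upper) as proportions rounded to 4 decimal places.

(-0.6212, -0.4448)

Each SE is √(p̂(1−p̂)/n): √(0.2970·0.7030/201) = 0.03223 and √(0.8300·0.1700/1060) = 0.01154.
SE(p̂₁ − p̂₂) = √(SE₁² + SE₂²) = √(0.0010387729 + 0.0001331716) = 0.03423, since the two samples are independent.
At 99% confidence z* = 2.576; margin = 2.576 × 0.03423 = 0.08818.
The difference is 0.2970 − 0.8300 = -0.5330, so the interval is -0.5330 ± 0.08818 = (-0.6212, -0.4448).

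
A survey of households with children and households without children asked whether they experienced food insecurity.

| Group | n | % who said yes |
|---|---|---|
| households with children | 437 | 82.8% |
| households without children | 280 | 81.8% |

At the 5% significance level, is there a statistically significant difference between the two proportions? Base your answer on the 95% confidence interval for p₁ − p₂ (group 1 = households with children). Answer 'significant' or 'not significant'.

Each SE is √(p̂(1−p̂)/n): √(0.8280·0.1720/437) = 0.01805 and √(0.8180·0.1820/280) = 0.02306.
SE(p̂₁ − p̂₂) = √(SE₁² + SE₂²) = √(0.0003258025 + 0.0005317636) = 0.02928, since the two samples are independent.
At 95% confidence z* = 1.960; margin = 1.960 × 0.02928 = 0.05739.
The difference is 0.8280 − 0.8180 = 0.0100, so the interval is 0.0100 ± 0.05739 = (-0.04739, 0.06739).
The interval (-0.04739, 0.06739) contains 0, so the difference is not significant.

not significant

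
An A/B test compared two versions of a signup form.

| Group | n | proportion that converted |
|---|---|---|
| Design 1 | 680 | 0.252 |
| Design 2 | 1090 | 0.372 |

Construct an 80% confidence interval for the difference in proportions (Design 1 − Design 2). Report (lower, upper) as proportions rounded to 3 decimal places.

SE₁ = √(p̂₁(1−p̂₁)/n₁) = √(0.2520·0.7480/680) = 0.01665; SE₂ = √(0.3720·0.6280/1090) = 0.01464.
Independent samples: SE of the difference = √(SE₁² + SE₂²) = √(0.0002772225 + 0.0002143296) = 0.02217.
z* for 80% confidence is 1.282, so the margin of error is 1.282 × 0.02217 = 0.02842.
Point estimate p̂₁ − p̂₂ = 0.2520 − 0.3720 = -0.1200.
-0.1200 ± 0.02842 → (-0.148, -0.092).

(-0.148, -0.092)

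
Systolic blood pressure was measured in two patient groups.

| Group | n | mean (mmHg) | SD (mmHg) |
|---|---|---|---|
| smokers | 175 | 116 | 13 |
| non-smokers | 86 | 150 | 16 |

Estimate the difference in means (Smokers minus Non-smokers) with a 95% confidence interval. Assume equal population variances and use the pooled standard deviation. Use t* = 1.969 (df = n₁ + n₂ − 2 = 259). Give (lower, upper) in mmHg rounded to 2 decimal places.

(-37.64, -30.36)

Pooled variance s_p² = [174·13² + 85·16²] / (175+86−2) = 197.5521, so s_p = 14.0553.
SE_diff = s_p·√(1/n₁ + 1/n₂) = 14.0553·√(1/175 + 1/86) = 1.8509.
t* = 1.969; margin = 1.969 × 1.8509 = 3.6444.
Difference = 116 − 150 = -34.0000.
-34.0000 ± 3.6444 → (-37.64, -30.36).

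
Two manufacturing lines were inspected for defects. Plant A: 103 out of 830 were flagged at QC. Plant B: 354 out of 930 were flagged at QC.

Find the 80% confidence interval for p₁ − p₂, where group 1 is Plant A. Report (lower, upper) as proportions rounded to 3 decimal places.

p̂₁ = 103/830 = 0.1241 and p̂₂ = 354/930 = 0.3806.
SE₁ = √(p̂₁(1−p̂₁)/n₁) = √(0.1241·0.8759/830) = 0.01144; SE₂ = √(0.3806·0.6194/930) = 0.01592.
Independent samples: SE of the difference = √(SE₁² + SE₂²) = √(0.0001308736 + 0.0002534464) = 0.01960.
z* for 80% confidence is 1.282, so the margin of error is 1.282 × 0.01960 = 0.02513.
Point estimate p̂₁ − p̂₂ = 0.1241 − 0.3806 = -0.2565.
-0.2565 ± 0.02513 → (-0.282, -0.231).

(-0.282, -0.231)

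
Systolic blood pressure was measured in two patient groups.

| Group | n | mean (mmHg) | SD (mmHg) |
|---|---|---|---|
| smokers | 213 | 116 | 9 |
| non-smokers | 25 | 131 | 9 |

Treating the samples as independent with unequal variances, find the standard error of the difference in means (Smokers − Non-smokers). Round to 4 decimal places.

Per-group SEs: s₁/√n₁ = 9/√213 = 0.6167, s₂/√n₂ = 9/√25 = 1.8000.
Unpooled SE of the difference: √(0.38031889 + 3.24) = 1.9027.

1.9027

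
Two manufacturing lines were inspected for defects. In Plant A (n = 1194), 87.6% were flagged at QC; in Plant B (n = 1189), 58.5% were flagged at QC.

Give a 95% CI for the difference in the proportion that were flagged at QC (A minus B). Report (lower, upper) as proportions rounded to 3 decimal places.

(0.257, 0.325)

Each SE is √(p̂(1−p̂)/n): √(0.8760·0.1240/1194) = 0.00954 and √(0.5850·0.4150/1189) = 0.01429.
SE(p̂₁ − p̂₂) = √(SE₁² + SE₂²) = √(0.0000910116 + 0.0002042041) = 0.01718, since the two samples are independent.
At 95% confidence z* = 1.960; margin = 1.960 × 0.01718 = 0.03367.
The difference is 0.8760 − 0.5850 = 0.2910, so the interval is 0.2910 ± 0.03367 = (0.257, 0.325).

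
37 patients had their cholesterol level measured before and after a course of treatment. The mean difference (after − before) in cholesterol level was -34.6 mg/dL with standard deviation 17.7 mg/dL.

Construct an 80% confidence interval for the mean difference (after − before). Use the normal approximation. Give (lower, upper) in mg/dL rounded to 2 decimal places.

Paired design: SE = s_d/√n = 17.7/√37 = 2.9099.
z* = 1.282; margin of error = 1.282 × 2.9099 = 3.7305.
-34.6 ± 3.7305 → (-38.33, -30.87).

(-38.33, -30.87)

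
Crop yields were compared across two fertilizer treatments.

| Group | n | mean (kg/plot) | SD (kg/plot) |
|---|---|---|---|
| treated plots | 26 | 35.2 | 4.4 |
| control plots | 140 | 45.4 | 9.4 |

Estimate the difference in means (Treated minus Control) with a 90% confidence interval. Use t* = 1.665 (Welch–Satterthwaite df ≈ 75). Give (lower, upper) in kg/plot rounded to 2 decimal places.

Standard errors of each mean: 4.4/√26 = 0.8629 and 9.4/√140 = 0.7944.
SE(x̄₁ − x̄₂) = √(0.8629² + 0.7944²) = 1.1729 for independent samples with unequal variances.
With t* = 1.665, the margin is 1.665 × 1.1729 = 1.9529.
x̄₁ − x̄₂ = 35.2 − 45.4 = -10.2000; the interval is -10.2000 ± 1.9529 = (-12.15, -8.25).

(-12.15, -8.25)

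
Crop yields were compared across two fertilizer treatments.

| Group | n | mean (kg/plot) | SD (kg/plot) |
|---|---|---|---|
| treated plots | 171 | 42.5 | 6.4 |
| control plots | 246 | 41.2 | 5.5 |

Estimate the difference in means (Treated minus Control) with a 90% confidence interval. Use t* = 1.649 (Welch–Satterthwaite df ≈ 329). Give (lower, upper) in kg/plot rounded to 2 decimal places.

(0.31, 2.29)

SE₁ = s₁/√n₁ = 6.4/√171 = 0.4894; SE₂ = 5.5/√246 = 0.3507.
Independent samples, unequal variances: SE_diff = √(SE₁² + SE₂²) = √(0.23951236 + 0.12299049) = 0.6021.
t* = 1.649, so margin of error = 1.649 × 0.6021 = 0.9929.
Difference in means = 42.5 − 41.2 = 1.3000.
1.3000 ± 0.9929 → (0.31, 2.29).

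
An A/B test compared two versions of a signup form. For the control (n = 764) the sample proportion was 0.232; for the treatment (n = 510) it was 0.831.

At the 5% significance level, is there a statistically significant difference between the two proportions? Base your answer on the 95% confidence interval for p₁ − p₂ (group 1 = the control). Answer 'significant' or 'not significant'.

significant

SE₁ = √(p̂₁(1−p̂₁)/n₁) = √(0.2320·0.7680/764) = 0.01527; SE₂ = √(0.8310·0.1690/510) = 0.01659.
Independent samples: SE of the difference = √(SE₁² + SE₂²) = √(0.0002331729 + 0.0002752281) = 0.02255.
z* for 95% confidence is 1.960, so the margin of error is 1.960 × 0.02255 = 0.04420.
Point estimate p̂₁ − p̂₂ = 0.2320 − 0.8310 = -0.5990.
-0.5990 ± 0.04420 → (-0.64320, -0.55480).
The interval (-0.64320, -0.55480) does not contain 0, so the difference is significant.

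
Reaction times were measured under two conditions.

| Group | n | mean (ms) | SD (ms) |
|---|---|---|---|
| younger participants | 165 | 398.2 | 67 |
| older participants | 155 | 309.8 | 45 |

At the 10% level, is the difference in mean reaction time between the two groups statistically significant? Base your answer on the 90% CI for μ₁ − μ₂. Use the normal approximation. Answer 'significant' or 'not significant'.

significant

Per-group SEs: s₁/√n₁ = 67/√165 = 5.2159, s₂/√n₂ = 45/√155 = 3.6145.
Unpooled SE of the difference: √(27.20561281 + 13.06461025) = 6.3459.
Margin of error = z* · SE = 1.645 × 6.3459 = 10.4390.
x̄₁ − x̄₂ = 398.2 − 309.8 = 88.4000.
CI: 88.4000 ± 10.4390 = (77.9610, 98.8390).
The interval (77.9610, 98.8390) does not contain 0, so the difference is significant.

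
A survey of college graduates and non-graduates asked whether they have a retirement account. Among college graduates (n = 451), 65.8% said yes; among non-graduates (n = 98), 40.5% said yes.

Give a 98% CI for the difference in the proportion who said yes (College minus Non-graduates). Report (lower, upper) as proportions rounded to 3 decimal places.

(0.126, 0.380)

The two standard errors are √(0.6580×0.3420/451) = 0.02234 and √(0.4050×0.5950/98) = 0.04959.
Because the samples are independent, SE_diff = √(0.02234² + 0.04959²) = 0.05439.
Using z* = 2.326 for 98%, ME = 2.326 × 0.05439 = 0.12651.
p̂₁ − p̂₂ = 0.2530; interval 0.2530 ± 0.12651 gives (0.126, 0.380).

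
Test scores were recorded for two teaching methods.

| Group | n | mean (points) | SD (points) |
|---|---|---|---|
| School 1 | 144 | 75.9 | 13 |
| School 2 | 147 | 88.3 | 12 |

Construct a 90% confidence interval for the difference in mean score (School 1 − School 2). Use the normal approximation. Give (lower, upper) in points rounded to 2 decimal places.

(-14.81, -9.99)

Standard errors of each mean: 13/√144 = 1.0833 and 12/√147 = 0.9897.
SE(x̄₁ − x̄₂) = √(1.0833² + 0.9897²) = 1.4673 for independent samples with unequal variances.
With z* = 1.645, the margin is 1.645 × 1.4673 = 2.4137.
x̄₁ − x̄₂ = 75.9 − 88.3 = -12.4000; the interval is -12.4000 ± 2.4137 = (-14.81, -9.99).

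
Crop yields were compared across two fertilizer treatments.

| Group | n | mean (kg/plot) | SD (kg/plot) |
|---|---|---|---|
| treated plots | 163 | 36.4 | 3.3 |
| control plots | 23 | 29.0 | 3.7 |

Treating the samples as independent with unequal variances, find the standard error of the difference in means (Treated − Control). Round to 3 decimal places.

0.814

SE₁ = s₁/√n₁ = 3.3/√163 = 0.2585; SE₂ = 3.7/√23 = 0.7715.
Independent samples, unequal variances: SE_diff = √(SE₁² + SE₂²) = √(0.06682225 + 0.59521225) = 0.8137.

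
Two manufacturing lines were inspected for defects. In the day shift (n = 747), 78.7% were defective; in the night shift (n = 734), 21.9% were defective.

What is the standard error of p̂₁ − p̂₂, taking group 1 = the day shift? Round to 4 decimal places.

Each SE is √(p̂(1−p̂)/n): √(0.7870·0.2130/747) = 0.01498 and √(0.2190·0.7810/734) = 0.01527.
SE(p̂₁ − p̂₂) = √(SE₁² + SE₂²) = √(0.0002244004 + 0.0002331729) = 0.02139, since the two samples are independent.

0.0214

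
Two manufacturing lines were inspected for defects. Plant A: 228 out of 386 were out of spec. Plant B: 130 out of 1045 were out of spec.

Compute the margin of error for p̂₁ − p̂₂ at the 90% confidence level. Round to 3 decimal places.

p̂₁ = 228/386 = 0.5907 and p̂₂ = 130/1045 = 0.1244.
SE₁ = √(p̂₁(1−p̂₁)/n₁) = √(0.5907·0.4093/386) = 0.02503; SE₂ = √(0.1244·0.8756/1045) = 0.01021.
Independent samples: SE of the difference = √(SE₁² + SE₂²) = √(0.0006265009 + 0.0001042441) = 0.02703.
z* for 90% confidence is 1.645, so the margin of error is 1.645 × 0.02703 = 0.04446.

0.044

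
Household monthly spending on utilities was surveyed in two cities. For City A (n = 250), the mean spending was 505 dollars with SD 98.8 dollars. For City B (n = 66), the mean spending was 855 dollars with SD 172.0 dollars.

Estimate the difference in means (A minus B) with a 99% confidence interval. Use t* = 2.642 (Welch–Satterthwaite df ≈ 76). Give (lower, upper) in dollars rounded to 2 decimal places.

(-408.32, -291.68)

SE₁ = s₁/√n₁ = 98.8/√250 = 6.2487; SE₂ = 172.0/√66 = 21.1717.
Independent samples, unequal variances: SE_diff = √(SE₁² + SE₂²) = √(39.04625169 + 448.24088089) = 22.0746.
t* = 2.642, so margin of error = 2.642 × 22.0746 = 58.3211.
Difference in means = 505 − 855 = -350.0000.
-350.0000 ± 58.3211 → (-408.32, -291.68).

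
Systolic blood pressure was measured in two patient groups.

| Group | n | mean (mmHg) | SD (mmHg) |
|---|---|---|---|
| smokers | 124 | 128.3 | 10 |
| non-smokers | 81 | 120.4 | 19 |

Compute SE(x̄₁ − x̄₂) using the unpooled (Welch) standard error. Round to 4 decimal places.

Per-group SEs: s₁/√n₁ = 10/√124 = 0.8980, s₂/√n₂ = 19/√81 = 2.1111.
Unpooled SE of the difference: √(0.806404 + 4.45674321) = 2.2942.

2.2942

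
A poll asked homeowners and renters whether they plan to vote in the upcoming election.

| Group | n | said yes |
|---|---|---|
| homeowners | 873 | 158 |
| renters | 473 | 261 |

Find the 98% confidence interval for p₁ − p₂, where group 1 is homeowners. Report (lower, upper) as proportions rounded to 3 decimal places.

p̂₁ = 158/873 = 0.1810 and p̂₂ = 261/473 = 0.5518.
SE₁ = √(p̂₁(1−p̂₁)/n₁) = √(0.1810·0.8190/873) = 0.01303; SE₂ = √(0.5518·0.4482/473) = 0.02287.
Independent samples: SE of the difference = √(SE₁² + SE₂²) = √(0.0001697809 + 0.0005230369) = 0.02632.
z* for 98% confidence is 2.326, so the margin of error is 2.326 × 0.02632 = 0.06122.
Point estimate p̂₁ − p̂₂ = 0.1810 − 0.5518 = -0.3708.
-0.3708 ± 0.06122 → (-0.432, -0.310).

(-0.432, -0.310)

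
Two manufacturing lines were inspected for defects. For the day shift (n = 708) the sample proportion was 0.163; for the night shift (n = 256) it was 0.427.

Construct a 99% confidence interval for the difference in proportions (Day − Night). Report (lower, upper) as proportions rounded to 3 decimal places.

(-0.351, -0.177)

The two standard errors are √(0.1630×0.8370/708) = 0.01388 and √(0.4270×0.5730/256) = 0.03092.
Because the samples are independent, SE_diff = √(0.01388² + 0.03092²) = 0.03389.
Using z* = 2.576 for 99%, ME = 2.576 × 0.03389 = 0.08730.
p̂₁ − p̂₂ = -0.2640; interval -0.2640 ± 0.08730 gives (-0.351, -0.177).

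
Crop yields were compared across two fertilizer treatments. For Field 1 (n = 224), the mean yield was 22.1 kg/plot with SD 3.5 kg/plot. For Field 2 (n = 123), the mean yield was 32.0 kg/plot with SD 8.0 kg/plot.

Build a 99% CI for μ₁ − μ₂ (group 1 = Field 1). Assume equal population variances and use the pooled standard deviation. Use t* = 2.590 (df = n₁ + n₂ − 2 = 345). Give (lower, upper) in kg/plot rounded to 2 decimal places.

(-11.51, -8.29)

s_p = √[((n₁−1)s₁² + (n₂−1)s₂²)/(n₁+n₂−2)] = √[(223·3.5² + 122·8.0²)/345] = 5.5272.
SE = 5.5272·√(1/224 + 1/123) = 0.6203.
With t* = 2.590, margin = 2.590 × 0.6203 = 1.6066.
x̄₁ − x̄₂ = 22.1 − 32.0 = -9.9000; interval -9.9000 ± 1.6066 = (-11.51, -8.29).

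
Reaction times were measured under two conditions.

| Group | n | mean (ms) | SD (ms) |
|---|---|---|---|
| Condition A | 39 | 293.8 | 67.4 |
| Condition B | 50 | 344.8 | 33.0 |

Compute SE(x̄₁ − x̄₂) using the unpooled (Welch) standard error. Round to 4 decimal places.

11.7584

SE₁ = s₁/√n₁ = 67.4/√39 = 10.7926; SE₂ = 33.0/√50 = 4.6669.
Independent samples, unequal variances: SE_diff = √(SE₁² + SE₂²) = √(116.48021476 + 21.77995561) = 11.7584.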